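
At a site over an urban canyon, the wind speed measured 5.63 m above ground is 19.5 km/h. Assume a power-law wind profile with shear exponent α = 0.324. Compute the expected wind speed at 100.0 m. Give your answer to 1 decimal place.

49.5 km/h

Power-law profile: V₂ = V₁ · (z₂/z₁)^α
V₂ = 19.5 × (100.0/5.63)^0.324 = 19.5 × (17.7620)^0.324
    = 19.5 × 2.5400 = 49.5302 km/h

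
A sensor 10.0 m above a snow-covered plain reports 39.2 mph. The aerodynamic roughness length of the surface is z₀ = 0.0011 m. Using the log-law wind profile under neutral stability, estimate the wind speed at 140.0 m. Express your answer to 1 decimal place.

50.5 mph

Log law: V(z) ∝ ln(z/z₀), so V₂/V₁ = ln(z₂/z₀) / ln(z₁/z₀).
ln(140.0/0.0011) = 11.7541, ln(10.0/0.0011) = 9.1150
V₂ = 39.2 × 11.7541/9.1150 = 39.2 × 1.2895 = 50.5495 mph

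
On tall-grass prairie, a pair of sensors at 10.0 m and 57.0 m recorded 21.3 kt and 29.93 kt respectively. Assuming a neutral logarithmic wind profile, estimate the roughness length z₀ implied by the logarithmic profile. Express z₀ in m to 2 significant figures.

Log law: V(z) ∝ ln(z/z₀). With r = V₁/V₂ = 21.3/29.93 = 0.71166,
r · ln(z₂/z₀) = ln(z₁/z₀) ⇒ ln z₀ = (ln z₁ − r·ln z₂)/(1 − r)
ln z₀ = (2.30259 − 0.71166×4.04305) / 0.28834 = -1.9931
z₀ = exp(-1.9931) = 0.1363 m

z₀ ≈ 0.14 m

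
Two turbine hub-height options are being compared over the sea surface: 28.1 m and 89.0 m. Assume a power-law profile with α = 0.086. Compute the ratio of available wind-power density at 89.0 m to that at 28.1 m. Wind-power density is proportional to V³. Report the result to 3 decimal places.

Speed ratio: V_B/V_A = (z_B/z_A)^α = (89.0/28.1)^0.086 = (3.1673)^0.086 = 1.10423
Power-density ratio: P_B/P_A = (V_B/V_A)³ = (1.10423)³ = 1.34641

1.346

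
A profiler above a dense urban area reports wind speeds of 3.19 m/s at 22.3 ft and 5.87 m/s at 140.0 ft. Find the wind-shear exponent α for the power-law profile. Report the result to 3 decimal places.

Power law: V₂/V₁ = (z₂/z₁)^α ⇒ α = ln(V₂/V₁) / ln(z₂/z₁)
α = ln(5.87/3.19) / ln(140.0/22.3) = ln(1.8401) / ln(6.2780)
  = 0.60983 / 1.83706 = 0.33196

α ≈ 0.332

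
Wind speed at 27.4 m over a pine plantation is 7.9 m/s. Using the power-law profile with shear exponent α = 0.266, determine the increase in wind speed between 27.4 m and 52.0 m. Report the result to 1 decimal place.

1.5 m/s

Power law: V₂ = V₁ · (z₂/z₁)^α = 7.9 × (1.8978)^0.266 = 9.3679 m/s
ΔV = 9.3679 − 7.9 = 1.4679 m/s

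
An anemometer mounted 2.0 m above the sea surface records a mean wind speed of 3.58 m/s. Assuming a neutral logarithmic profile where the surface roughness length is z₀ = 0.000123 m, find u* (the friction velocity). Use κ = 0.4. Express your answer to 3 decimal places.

u* ≈ 0.148 m/s

Log law: V(z) = (u*/κ) · ln(z/z₀) ⇒ u* = κ · V / ln(z/z₀)
u* = 0.4 × 3.58 / ln(2.0/0.000123) = 0.4 × 3.58 / 9.6965
   = 1.4320 / 9.6965 = 0.1477 m/s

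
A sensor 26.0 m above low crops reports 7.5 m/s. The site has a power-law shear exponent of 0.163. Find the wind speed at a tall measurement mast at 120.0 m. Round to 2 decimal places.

Power-law profile: V₂ = V₁ · (z₂/z₁)^α
V₂ = 7.5 × (120.0/26.0)^0.163 = 7.5 × (4.6154)^0.163
    = 7.5 × 1.2831 = 9.6234 m/s

9.62 m/s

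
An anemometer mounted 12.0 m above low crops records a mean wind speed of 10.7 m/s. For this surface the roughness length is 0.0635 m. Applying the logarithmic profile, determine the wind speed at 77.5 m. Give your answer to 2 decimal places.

Log law: V(z) ∝ ln(z/z₀), so V₂/V₁ = ln(z₂/z₀) / ln(z₁/z₀).
ln(77.5/0.0635) = 7.1070, ln(12.0/0.0635) = 5.2416
V₂ = 10.7 × 7.1070/5.2416 = 10.7 × 1.3559 = 14.5079 m/s

14.51 m/s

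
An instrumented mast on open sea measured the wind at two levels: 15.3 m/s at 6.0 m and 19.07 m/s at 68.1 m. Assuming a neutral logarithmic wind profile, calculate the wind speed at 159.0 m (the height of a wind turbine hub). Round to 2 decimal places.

20.39 m/s

Log law: V ∝ ln(z/z₀). From the pair, with r = V₁/V₂ = 0.80231,
ln z₀ = (ln z₁ − r·ln z₂)/(1 − r) = (1.7918 − 0.80231×4.2210)/0.19769 = -8.0669 → z₀ = 0.0003138 m
V₃ = V₁ · ln(z₃/z₀)/ln(z₁/z₀) = 15.3 × 13.1358/9.8586 = 20.3859 m/s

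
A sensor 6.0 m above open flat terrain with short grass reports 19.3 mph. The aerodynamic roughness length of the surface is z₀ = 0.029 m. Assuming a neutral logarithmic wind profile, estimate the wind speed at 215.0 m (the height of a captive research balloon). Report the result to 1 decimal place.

32.3 mph

Log law: V(z) ∝ ln(z/z₀), so V₂/V₁ = ln(z₂/z₀) / ln(z₁/z₀).
ln(215.0/0.029) = 8.9111, ln(6.0/0.029) = 5.3322
V₂ = 19.3 × 8.9111/5.3322 = 19.3 × 1.6712 = 32.2538 mph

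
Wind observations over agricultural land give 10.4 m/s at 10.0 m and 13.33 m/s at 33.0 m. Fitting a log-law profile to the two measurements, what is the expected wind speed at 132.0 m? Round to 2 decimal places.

16.73 m/s

Log law: V ∝ ln(z/z₀). From the pair, with r = V₁/V₂ = 0.78020,
ln z₀ = (ln z₁ − r·ln z₂)/(1 − r) = (2.3026 − 0.78020×3.4965)/0.21980 = -1.9352 → z₀ = 0.1444 m
V₃ = V₁ · ln(z₃/z₀)/ln(z₁/z₀) = 10.4 × 6.8180/4.2378 = 16.7321 m/s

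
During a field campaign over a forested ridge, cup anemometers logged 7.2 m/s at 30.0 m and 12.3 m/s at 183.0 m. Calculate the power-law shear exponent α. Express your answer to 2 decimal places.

α ≈ 0.30

Power law: V₂/V₁ = (z₂/z₁)^α ⇒ α = ln(V₂/V₁) / ln(z₂/z₁)
α = ln(12.3/7.2) / ln(183.0/30.0) = ln(1.7083) / ln(6.1000)
  = 0.53552 / 1.80829 = 0.29615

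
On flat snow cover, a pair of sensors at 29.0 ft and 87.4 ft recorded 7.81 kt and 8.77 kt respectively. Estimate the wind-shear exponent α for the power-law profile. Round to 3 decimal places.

α ≈ 0.105

Power law: V₂/V₁ = (z₂/z₁)^α ⇒ α = ln(V₂/V₁) / ln(z₂/z₁)
α = ln(8.77/7.81) / ln(87.4/29.0) = ln(1.1229) / ln(3.0138)
  = 0.11593 / 1.10320 = 0.10509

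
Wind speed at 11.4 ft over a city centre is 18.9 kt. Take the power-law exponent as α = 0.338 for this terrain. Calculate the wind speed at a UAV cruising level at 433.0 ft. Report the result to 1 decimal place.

64.6 kt

Power-law profile: V₂ = V₁ · (z₂/z₁)^α
V₂ = 18.9 × (433.0/11.4)^0.338 = 18.9 × (37.9825)^0.338
    = 18.9 × 3.4190 = 64.6191 kt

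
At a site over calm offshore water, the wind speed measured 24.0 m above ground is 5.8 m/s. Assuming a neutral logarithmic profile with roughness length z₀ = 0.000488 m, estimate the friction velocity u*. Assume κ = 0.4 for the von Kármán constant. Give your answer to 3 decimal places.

Log law: V(z) = (u*/κ) · ln(z/z₀) ⇒ u* = κ · V / ln(z/z₀)
u* = 0.4 × 5.8 / ln(24.0/0.000488) = 0.4 × 5.8 / 10.8032
   = 2.3200 / 10.8032 = 0.2148 m/s

u* ≈ 0.215 m/s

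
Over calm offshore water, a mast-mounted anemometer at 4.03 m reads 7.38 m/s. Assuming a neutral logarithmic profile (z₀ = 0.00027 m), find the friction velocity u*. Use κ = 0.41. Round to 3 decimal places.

u* ≈ 0.315 m/s

Log law: V(z) = (u*/κ) · ln(z/z₀) ⇒ u* = κ · V / ln(z/z₀)
u* = 0.41 × 7.38 / ln(4.03/0.00027) = 0.41 × 7.38 / 9.6109
   = 3.0258 / 9.6109 = 0.3148 m/s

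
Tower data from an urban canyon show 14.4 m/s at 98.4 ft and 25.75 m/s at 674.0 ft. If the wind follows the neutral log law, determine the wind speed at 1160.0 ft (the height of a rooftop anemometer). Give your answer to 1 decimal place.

Log law: V ∝ ln(z/z₀). From the pair, with r = V₁/V₂ = 0.55922,
ln z₀ = (ln z₁ − r·ln z₂)/(1 − r) = (4.5890 − 0.55922×6.5132)/0.44078 = 2.1478 → z₀ = 8.566 ft
V₃ = V₁ · ln(z₃/z₀)/ln(z₁/z₀) = 14.4 × 4.9084/2.4413 = 28.9526 m/s

29.0 m/s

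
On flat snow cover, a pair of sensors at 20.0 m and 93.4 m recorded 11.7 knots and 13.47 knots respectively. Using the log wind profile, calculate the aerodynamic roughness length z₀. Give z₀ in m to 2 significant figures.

z₀ ≈ 0.00075 m

Log law: V(z) ∝ ln(z/z₀). With r = V₁/V₂ = 11.7/13.47 = 0.86860,
r · ln(z₂/z₀) = ln(z₁/z₀) ⇒ ln z₀ = (ln z₁ − r·ln z₂)/(1 − r)
ln z₀ = (2.99573 − 0.86860×4.53689) / 0.13140 = -7.1916
z₀ = exp(-7.1916) = 0.0007529 m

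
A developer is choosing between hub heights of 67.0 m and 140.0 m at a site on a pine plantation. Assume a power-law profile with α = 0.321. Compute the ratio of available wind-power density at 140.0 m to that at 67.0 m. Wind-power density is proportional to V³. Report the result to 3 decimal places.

2.033

Speed ratio: V_B/V_A = (z_B/z_A)^α = (140.0/67.0)^0.321 = (2.0896)^0.321 = 1.26688
Power-density ratio: P_B/P_A = (V_B/V_A)³ = (1.26688)³ = 2.03335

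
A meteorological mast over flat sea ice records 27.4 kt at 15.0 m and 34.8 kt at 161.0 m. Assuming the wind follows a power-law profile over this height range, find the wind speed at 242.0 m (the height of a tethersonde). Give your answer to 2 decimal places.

First find α: α = ln(V₂/V₁)/ln(z₂/z₁) = ln(34.8/27.4)/ln(161.0/15.0) = 0.23907/2.37335 = 0.1007
Extrapolate from 161.0 m to 242.0 m: V₃ = 34.8 × (242.0/161.0)^0.1007 = 34.8 × 1.0419 = 36.2583 kt

36.26 kt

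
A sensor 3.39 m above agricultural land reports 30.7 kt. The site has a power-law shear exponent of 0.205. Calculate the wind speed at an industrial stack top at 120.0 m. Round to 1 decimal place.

Power-law profile: V₂ = V₁ · (z₂/z₁)^α
V₂ = 30.7 × (120.0/3.39)^0.205 = 30.7 × (35.3982)^0.205
    = 30.7 × 2.0775 = 63.7793 kt

63.8 kt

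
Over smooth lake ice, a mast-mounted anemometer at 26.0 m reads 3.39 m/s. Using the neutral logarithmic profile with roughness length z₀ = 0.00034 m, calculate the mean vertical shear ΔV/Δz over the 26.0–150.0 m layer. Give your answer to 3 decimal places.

0.004 m/s/m

Log law: V₂ = V₁ · ln(z₂/z₀)/ln(z₁/z₀) = 3.39 × 12.9972/11.2447 = 3.9183 m/s
ΔV/Δz = (3.9183 − 3.39)/(150.0 − 26.0) = 0.5283/124.0000 = 0.00426 m/s/m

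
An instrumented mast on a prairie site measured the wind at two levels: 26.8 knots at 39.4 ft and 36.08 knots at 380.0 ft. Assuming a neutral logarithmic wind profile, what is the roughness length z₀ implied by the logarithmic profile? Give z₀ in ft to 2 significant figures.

Log law: V(z) ∝ ln(z/z₀). With r = V₁/V₂ = 26.8/36.08 = 0.74279,
r · ln(z₂/z₀) = ln(z₁/z₀) ⇒ ln z₀ = (ln z₁ − r·ln z₂)/(1 − r)
ln z₀ = (3.67377 − 0.74279×5.94017) / 0.25721 = -2.8715
z₀ = exp(-2.8715) = 0.05662 ft

z₀ ≈ 0.057 ft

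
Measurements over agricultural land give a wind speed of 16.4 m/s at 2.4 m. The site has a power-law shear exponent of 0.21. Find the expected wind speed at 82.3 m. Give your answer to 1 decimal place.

Power-law profile: V₂ = V₁ · (z₂/z₁)^α
V₂ = 16.4 × (82.3/2.4)^0.21 = 16.4 × (34.2917)^0.21
    = 16.4 × 2.1008 = 34.4535 m/s

34.5 m/s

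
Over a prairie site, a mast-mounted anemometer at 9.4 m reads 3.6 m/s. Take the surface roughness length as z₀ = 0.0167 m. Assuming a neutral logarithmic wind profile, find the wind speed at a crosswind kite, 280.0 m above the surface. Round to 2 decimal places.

5.53 m/s

Log law: V(z) ∝ ln(z/z₀), so V₂/V₁ = ln(z₂/z₀) / ln(z₁/z₀).
ln(280.0/0.0167) = 9.7271, ln(9.4/0.0167) = 6.3331
V₂ = 3.6 × 9.7271/6.3331 = 3.6 × 1.5359 = 5.5294 m/s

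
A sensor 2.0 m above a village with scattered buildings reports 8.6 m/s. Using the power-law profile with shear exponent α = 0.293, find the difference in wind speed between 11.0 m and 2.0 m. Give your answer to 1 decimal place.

5.6 m/s

Power law: V₂ = V₁ · (z₂/z₁)^α = 8.6 × (5.5000)^0.293 = 14.1718 m/s
ΔV = 14.1718 − 8.6 = 5.5718 m/s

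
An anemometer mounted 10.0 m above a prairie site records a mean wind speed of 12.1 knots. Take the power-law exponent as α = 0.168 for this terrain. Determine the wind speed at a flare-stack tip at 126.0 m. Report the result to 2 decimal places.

Power-law profile: V₂ = V₁ · (z₂/z₁)^α
V₂ = 12.1 × (126.0/10.0)^0.168 = 12.1 × (12.6000)^0.168
    = 12.1 × 1.5306 = 18.5203 knots

18.52 knots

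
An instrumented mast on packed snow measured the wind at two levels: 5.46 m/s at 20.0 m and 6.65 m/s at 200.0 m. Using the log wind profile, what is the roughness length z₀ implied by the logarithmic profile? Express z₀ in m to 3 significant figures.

z₀ ≈ 0.000516 m

Log law: V(z) ∝ ln(z/z₀). With r = V₁/V₂ = 5.46/6.65 = 0.82105,
r · ln(z₂/z₀) = ln(z₁/z₀) ⇒ ln z₀ = (ln z₁ − r·ln z₂)/(1 − r)
ln z₀ = (2.99573 − 0.82105×5.29832) / 0.17895 = -7.5691
z₀ = exp(-7.5691) = 0.0005162 m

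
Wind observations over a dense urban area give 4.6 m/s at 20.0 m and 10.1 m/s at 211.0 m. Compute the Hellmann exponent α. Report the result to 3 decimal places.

α ≈ 0.334

Power law: V₂/V₁ = (z₂/z₁)^α ⇒ α = ln(V₂/V₁) / ln(z₂/z₁)
α = ln(10.1/4.6) / ln(211.0/20.0) = ln(2.1957) / ln(10.5500)
  = 0.78648 / 2.35613 = 0.33380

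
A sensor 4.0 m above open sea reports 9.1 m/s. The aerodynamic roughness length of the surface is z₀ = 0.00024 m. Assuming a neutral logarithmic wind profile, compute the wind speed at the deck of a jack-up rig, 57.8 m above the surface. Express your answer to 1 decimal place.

Log law: V(z) ∝ ln(z/z₀), so V₂/V₁ = ln(z₂/z₀) / ln(z₁/z₀).
ln(57.8/0.00024) = 12.3919, ln(4.0/0.00024) = 9.7212
V₂ = 9.1 × 12.3919/9.7212 = 9.1 × 1.2747 = 11.6000 m/s

11.6 m/s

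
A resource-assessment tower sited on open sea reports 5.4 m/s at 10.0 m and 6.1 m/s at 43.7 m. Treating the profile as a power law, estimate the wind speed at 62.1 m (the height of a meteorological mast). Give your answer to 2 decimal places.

First find α: α = ln(V₂/V₁)/ln(z₂/z₁) = ln(6.1/5.4)/ln(43.7/10.0) = 0.12189/1.47476 = 0.0827
Extrapolate from 43.7 m to 62.1 m: V₃ = 6.1 × (62.1/43.7)^0.0827 = 6.1 × 1.0295 = 6.2798 m/s

6.28 m/s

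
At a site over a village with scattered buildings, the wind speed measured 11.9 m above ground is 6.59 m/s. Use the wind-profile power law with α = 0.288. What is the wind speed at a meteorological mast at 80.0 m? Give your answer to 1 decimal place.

11.4 m/s

Power-law profile: V₂ = V₁ · (z₂/z₁)^α
V₂ = 6.59 × (80.0/11.9)^0.288 = 6.59 × (6.7227)^0.288
    = 6.59 × 1.7311 = 11.4082 m/s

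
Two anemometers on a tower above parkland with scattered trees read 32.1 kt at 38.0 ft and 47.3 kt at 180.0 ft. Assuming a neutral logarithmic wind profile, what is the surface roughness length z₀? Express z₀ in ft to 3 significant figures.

Log law: V(z) ∝ ln(z/z₀). With r = V₁/V₂ = 32.1/47.3 = 0.67865,
r · ln(z₂/z₀) = ln(z₁/z₀) ⇒ ln z₀ = (ln z₁ − r·ln z₂)/(1 − r)
ln z₀ = (3.63759 − 0.67865×5.19296) / 0.32135 = 0.3529
z₀ = exp(0.3529) = 1.423 ft

z₀ ≈ 1.42 ft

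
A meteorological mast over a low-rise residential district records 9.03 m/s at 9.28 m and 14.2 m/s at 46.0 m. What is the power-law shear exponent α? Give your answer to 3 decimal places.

Power law: V₂/V₁ = (z₂/z₁)^α ⇒ α = ln(V₂/V₁) / ln(z₂/z₁)
α = ln(14.2/9.03) / ln(46.0/9.28) = ln(1.5725) / ln(4.9569)
  = 0.45269 / 1.60078 = 0.28279

α ≈ 0.283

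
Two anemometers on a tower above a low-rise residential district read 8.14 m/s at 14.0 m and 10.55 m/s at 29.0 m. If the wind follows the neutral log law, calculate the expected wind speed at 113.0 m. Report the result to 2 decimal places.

15.05 m/s

Log law: V ∝ ln(z/z₀). From the pair, with r = V₁/V₂ = 0.77156,
ln z₀ = (ln z₁ − r·ln z₂)/(1 − r) = (2.6391 − 0.77156×3.3673)/0.22844 = 0.1794 → z₀ = 1.196 m
V₃ = V₁ · ln(z₃/z₀)/ln(z₁/z₀) = 8.14 × 4.5480/2.4597 = 15.0510 m/s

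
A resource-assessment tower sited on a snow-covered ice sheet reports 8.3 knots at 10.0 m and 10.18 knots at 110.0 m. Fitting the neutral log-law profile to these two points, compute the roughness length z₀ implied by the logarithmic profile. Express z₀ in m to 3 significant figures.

z₀ ≈ 0.000253 m

Log law: V(z) ∝ ln(z/z₀). With r = V₁/V₂ = 8.3/10.18 = 0.81532,
r · ln(z₂/z₀) = ln(z₁/z₀) ⇒ ln z₀ = (ln z₁ − r·ln z₂)/(1 − r)
ln z₀ = (2.30259 − 0.81532×4.70048) / 0.18468 = -8.2839
z₀ = exp(-8.2839) = 0.0002526 m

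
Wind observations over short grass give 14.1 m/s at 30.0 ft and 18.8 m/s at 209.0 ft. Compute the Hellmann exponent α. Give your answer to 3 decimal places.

α ≈ 0.148

Power law: V₂/V₁ = (z₂/z₁)^α ⇒ α = ln(V₂/V₁) / ln(z₂/z₁)
α = ln(18.8/14.1) / ln(209.0/30.0) = ln(1.3333) / ln(6.9667)
  = 0.28768 / 1.94114 = 0.14820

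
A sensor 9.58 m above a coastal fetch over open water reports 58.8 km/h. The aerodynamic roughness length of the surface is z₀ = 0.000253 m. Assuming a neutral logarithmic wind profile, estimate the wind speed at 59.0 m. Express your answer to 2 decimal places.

Log law: V(z) ∝ ln(z/z₀), so V₂/V₁ = ln(z₂/z₀) / ln(z₁/z₀).
ln(59.0/0.000253) = 12.3597, ln(9.58/0.000253) = 10.5418
V₂ = 58.8 × 12.3597/10.5418 = 58.8 × 1.1724 = 68.9397 km/h

68.94 km/h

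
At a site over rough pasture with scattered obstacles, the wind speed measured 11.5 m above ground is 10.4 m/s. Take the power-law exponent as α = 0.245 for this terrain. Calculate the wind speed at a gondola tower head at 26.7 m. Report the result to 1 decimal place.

12.8 m/s

Power-law profile: V₂ = V₁ · (z₂/z₁)^α
V₂ = 10.4 × (26.7/11.5)^0.245 = 10.4 × (2.3217)^0.245
    = 10.4 × 1.2292 = 12.7837 m/s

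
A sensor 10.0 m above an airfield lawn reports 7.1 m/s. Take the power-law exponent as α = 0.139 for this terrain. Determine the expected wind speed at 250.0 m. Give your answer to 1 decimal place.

11.1 m/s

Power-law profile: V₂ = V₁ · (z₂/z₁)^α
V₂ = 7.1 × (250.0/10.0)^0.139 = 7.1 × (25.0000)^0.139
    = 7.1 × 1.5643 = 11.1064 m/s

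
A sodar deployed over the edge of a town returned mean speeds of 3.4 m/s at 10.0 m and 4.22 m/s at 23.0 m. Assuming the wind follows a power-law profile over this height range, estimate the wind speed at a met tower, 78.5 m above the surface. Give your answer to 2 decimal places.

First find α: α = ln(V₂/V₁)/ln(z₂/z₁) = ln(4.22/3.4)/ln(23.0/10.0) = 0.21606/0.83291 = 0.2594
Extrapolate from 23.0 m to 78.5 m: V₃ = 4.22 × (78.5/23.0)^0.2594 = 4.22 × 1.3750 = 5.8024 m/s

5.80 m/s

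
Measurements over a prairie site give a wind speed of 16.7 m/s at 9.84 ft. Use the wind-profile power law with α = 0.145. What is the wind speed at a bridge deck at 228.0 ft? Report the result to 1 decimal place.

Power-law profile: V₂ = V₁ · (z₂/z₁)^α
V₂ = 16.7 × (228.0/9.84)^0.145 = 16.7 × (23.1707)^0.145
    = 16.7 × 1.5773 = 26.3410 m/s

26.3 m/s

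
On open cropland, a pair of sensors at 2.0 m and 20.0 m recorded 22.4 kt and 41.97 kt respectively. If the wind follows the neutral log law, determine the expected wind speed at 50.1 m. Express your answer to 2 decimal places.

49.77 kt

Log law: V ∝ ln(z/z₀). From the pair, with r = V₁/V₂ = 0.53371,
ln z₀ = (ln z₁ − r·ln z₂)/(1 − r) = (0.6931 − 0.53371×2.9957)/0.46629 = -1.9424 → z₀ = 0.1434 m
V₃ = V₁ · ln(z₃/z₀)/ln(z₁/z₀) = 22.4 × 5.8564/2.6356 = 49.7747 kt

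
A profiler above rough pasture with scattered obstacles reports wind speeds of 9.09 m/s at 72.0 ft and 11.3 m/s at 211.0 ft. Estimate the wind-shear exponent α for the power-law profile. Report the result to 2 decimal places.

α ≈ 0.20

Power law: V₂/V₁ = (z₂/z₁)^α ⇒ α = ln(V₂/V₁) / ln(z₂/z₁)
α = ln(11.3/9.09) / ln(211.0/72.0) = ln(1.2431) / ln(2.9306)
  = 0.21763 / 1.07519 = 0.20241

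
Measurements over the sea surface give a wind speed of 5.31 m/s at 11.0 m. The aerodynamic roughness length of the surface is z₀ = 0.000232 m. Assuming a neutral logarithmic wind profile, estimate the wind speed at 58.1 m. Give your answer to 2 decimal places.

Log law: V(z) ∝ ln(z/z₀), so V₂/V₁ = ln(z₂/z₀) / ln(z₁/z₀).
ln(58.1/0.000232) = 12.4309, ln(11.0/0.000232) = 10.7667
V₂ = 5.31 × 12.4309/10.7667 = 5.31 × 1.1546 = 6.1308 m/s

6.13 m/s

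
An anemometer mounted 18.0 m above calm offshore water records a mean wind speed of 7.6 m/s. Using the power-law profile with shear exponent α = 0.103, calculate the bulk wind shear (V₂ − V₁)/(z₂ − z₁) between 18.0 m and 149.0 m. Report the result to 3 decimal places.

Power law: V₂ = V₁ · (z₂/z₁)^α = 7.6 × (8.2778)^0.103 = 9.4484 m/s
ΔV/Δz = (9.4484 − 7.6)/(149.0 − 18.0) = 1.8484/131.0000 = 0.01411 m/s/m

0.014 m/s/m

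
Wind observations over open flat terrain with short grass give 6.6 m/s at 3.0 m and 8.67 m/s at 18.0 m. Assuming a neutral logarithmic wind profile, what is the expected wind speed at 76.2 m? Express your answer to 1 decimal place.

10.3 m/s

Log law: V ∝ ln(z/z₀). From the pair, with r = V₁/V₂ = 0.76125,
ln z₀ = (ln z₁ − r·ln z₂)/(1 − r) = (1.0986 − 0.76125×2.8904)/0.23875 = -4.6142 → z₀ = 0.009910 m
V₃ = V₁ · ln(z₃/z₀)/ln(z₁/z₀) = 6.6 × 8.9476/5.7129 = 10.3371 m/s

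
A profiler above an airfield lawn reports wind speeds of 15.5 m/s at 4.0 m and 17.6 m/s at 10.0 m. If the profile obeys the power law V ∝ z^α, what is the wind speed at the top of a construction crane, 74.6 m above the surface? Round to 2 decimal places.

First find α: α = ln(V₂/V₁)/ln(z₂/z₁) = ln(17.6/15.5)/ln(10.0/4.0) = 0.12706/0.91629 = 0.1387
Extrapolate from 10.0 m to 74.6 m: V₃ = 17.6 × (74.6/10.0)^0.1387 = 17.6 × 1.3214 = 23.2559 m/s

23.26 m/s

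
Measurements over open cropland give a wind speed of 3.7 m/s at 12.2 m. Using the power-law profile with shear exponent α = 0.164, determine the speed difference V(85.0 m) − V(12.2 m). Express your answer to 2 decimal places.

1.39 m/s

Power law: V₂ = V₁ · (z₂/z₁)^α = 3.7 × (6.9672)^0.164 = 5.0870 m/s
ΔV = 5.0870 − 3.7 = 1.3870 m/s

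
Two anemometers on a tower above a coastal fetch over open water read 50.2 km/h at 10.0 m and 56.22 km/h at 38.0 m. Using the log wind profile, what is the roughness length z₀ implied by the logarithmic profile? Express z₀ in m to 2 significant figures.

z₀ ≈ 0.00015 m

Log law: V(z) ∝ ln(z/z₀). With r = V₁/V₂ = 50.2/56.22 = 0.89292,
r · ln(z₂/z₀) = ln(z₁/z₀) ⇒ ln z₀ = (ln z₁ − r·ln z₂)/(1 − r)
ln z₀ = (2.30259 − 0.89292×3.63759) / 0.10708 = -8.8298
z₀ = exp(-8.8298) = 0.0001463 m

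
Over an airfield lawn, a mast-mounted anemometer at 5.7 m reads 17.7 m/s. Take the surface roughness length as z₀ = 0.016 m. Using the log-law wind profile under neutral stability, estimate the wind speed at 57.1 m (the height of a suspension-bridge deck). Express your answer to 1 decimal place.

Log law: V(z) ∝ ln(z/z₀), so V₂/V₁ = ln(z₂/z₀) / ln(z₁/z₀).
ln(57.1/0.016) = 8.1800, ln(5.7/0.016) = 5.8756
V₂ = 17.7 × 8.1800/5.8756 = 17.7 × 1.3922 = 24.6417 m/s

24.6 m/s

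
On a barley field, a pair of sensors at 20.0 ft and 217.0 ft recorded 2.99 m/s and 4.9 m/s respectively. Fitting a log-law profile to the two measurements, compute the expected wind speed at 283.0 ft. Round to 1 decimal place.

5.1 m/s

Log law: V ∝ ln(z/z₀). From the pair, with r = V₁/V₂ = 0.61020,
ln z₀ = (ln z₁ − r·ln z₂)/(1 − r) = (2.9957 − 0.61020×5.3799)/0.38980 = -0.7365 → z₀ = 0.4788 ft
V₃ = V₁ · ln(z₃/z₀)/ln(z₁/z₀) = 2.99 × 6.3820/3.7323 = 5.1127 m/s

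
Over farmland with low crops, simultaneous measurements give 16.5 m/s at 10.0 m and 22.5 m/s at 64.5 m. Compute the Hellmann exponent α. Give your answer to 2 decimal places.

α ≈ 0.17

Power law: V₂/V₁ = (z₂/z₁)^α ⇒ α = ln(V₂/V₁) / ln(z₂/z₁)
α = ln(22.5/16.5) / ln(64.5/10.0) = ln(1.3636) / ln(6.4500)
  = 0.31015 / 1.86408 = 0.16638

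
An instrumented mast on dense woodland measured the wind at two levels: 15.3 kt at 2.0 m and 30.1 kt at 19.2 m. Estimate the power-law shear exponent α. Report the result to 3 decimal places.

Power law: V₂/V₁ = (z₂/z₁)^α ⇒ α = ln(V₂/V₁) / ln(z₂/z₁)
α = ln(30.1/15.3) / ln(19.2/2.0) = ln(1.9673) / ln(9.6000)
  = 0.67667 / 2.26176 = 0.29918

α ≈ 0.299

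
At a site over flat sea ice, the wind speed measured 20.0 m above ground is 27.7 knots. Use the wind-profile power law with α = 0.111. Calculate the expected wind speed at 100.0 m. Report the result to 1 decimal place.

33.1 knots

Power-law profile: V₂ = V₁ · (z₂/z₁)^α
V₂ = 27.7 × (100.0/20.0)^0.111 = 27.7 × (5.0000)^0.111
    = 27.7 × 1.1956 = 33.1181 knots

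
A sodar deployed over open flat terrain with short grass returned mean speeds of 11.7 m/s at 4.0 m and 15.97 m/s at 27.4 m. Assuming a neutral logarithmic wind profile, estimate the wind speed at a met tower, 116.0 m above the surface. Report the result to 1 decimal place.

Log law: V ∝ ln(z/z₀). From the pair, with r = V₁/V₂ = 0.73262,
ln z₀ = (ln z₁ − r·ln z₂)/(1 − r) = (1.3863 − 0.73262×3.3105)/0.26738 = -3.8862 → z₀ = 0.02052 m
V₃ = V₁ · ln(z₃/z₀)/ln(z₁/z₀) = 11.7 × 8.6398/5.2725 = 19.1722 m/s

19.2 m/s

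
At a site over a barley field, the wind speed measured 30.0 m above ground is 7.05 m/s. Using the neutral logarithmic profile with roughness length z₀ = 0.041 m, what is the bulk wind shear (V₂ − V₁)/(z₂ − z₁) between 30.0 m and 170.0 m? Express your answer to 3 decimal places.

Log law: V₂ = V₁ · ln(z₂/z₀)/ln(z₁/z₀) = 7.05 × 8.3300/6.5954 = 8.9042 m/s
ΔV/Δz = (8.9042 − 7.05)/(170.0 − 30.0) = 1.8542/140.0000 = 0.01324 m/s/m

0.013 m/s/m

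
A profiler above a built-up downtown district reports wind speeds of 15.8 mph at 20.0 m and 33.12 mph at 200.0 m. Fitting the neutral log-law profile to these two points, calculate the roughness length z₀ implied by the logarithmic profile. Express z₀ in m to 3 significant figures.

z₀ ≈ 2.45 m

Log law: V(z) ∝ ln(z/z₀). With r = V₁/V₂ = 15.8/33.12 = 0.47705,
r · ln(z₂/z₀) = ln(z₁/z₀) ⇒ ln z₀ = (ln z₁ − r·ln z₂)/(1 − r)
ln z₀ = (2.99573 − 0.47705×5.29832) / 0.52295 = 0.8952
z₀ = exp(0.8952) = 2.448 m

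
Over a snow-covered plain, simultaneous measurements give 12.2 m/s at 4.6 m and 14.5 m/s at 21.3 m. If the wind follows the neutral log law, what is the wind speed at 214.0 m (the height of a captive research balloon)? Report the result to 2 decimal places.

17.96 m/s

Log law: V ∝ ln(z/z₀). From the pair, with r = V₁/V₂ = 0.84138,
ln z₀ = (ln z₁ − r·ln z₂)/(1 − r) = (1.5261 − 0.84138×3.0587)/0.15862 = -6.6037 → z₀ = 0.001355 m
V₃ = V₁ · ln(z₃/z₀)/ln(z₁/z₀) = 12.2 × 11.9696/8.1297 = 17.9624 m/s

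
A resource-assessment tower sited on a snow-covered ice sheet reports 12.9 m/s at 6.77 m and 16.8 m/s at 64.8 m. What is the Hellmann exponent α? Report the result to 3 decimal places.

α ≈ 0.117

Power law: V₂/V₁ = (z₂/z₁)^α ⇒ α = ln(V₂/V₁) / ln(z₂/z₁)
α = ln(16.8/12.9) / ln(64.8/6.77) = ln(1.3023) / ln(9.5716)
  = 0.26415 / 2.25880 = 0.11694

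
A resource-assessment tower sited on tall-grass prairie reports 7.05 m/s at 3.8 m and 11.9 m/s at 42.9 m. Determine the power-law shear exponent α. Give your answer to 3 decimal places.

α ≈ 0.216

Power law: V₂/V₁ = (z₂/z₁)^α ⇒ α = ln(V₂/V₁) / ln(z₂/z₁)
α = ln(11.9/7.05) / ln(42.9/3.8) = ln(1.6879) / ln(11.2895)
  = 0.52351 / 2.42387 = 0.21598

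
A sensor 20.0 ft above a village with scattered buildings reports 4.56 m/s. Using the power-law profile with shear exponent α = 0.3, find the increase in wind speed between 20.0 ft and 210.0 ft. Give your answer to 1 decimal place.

4.7 m/s

Power law: V₂ = V₁ · (z₂/z₁)^α = 4.56 × (10.5000)^0.3 = 9.2325 m/s
ΔV = 9.2325 − 4.56 = 4.6725 m/s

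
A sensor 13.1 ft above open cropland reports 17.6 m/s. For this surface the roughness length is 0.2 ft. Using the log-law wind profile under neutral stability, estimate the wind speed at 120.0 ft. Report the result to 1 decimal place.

26.9 m/s

Log law: V(z) ∝ ln(z/z₀), so V₂/V₁ = ln(z₂/z₀) / ln(z₁/z₀).
ln(120.0/0.2) = 6.3969, ln(13.1/0.2) = 4.1821
V₂ = 17.6 × 6.3969/4.1821 = 17.6 × 1.5296 = 26.9212 m/s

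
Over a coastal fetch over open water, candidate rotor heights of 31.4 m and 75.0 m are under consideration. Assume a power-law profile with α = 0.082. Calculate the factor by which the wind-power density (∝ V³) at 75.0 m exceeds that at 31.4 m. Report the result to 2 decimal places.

Speed ratio: V_B/V_A = (z_B/z_A)^α = (75.0/31.4)^0.082 = (2.3885)^0.082 = 1.07401
Power-density ratio: P_B/P_A = (V_B/V_A)³ = (1.07401)³ = 1.23885

1.24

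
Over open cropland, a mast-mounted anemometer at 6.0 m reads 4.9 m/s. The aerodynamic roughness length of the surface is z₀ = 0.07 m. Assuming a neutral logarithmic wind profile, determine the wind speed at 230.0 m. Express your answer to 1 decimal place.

8.9 m/s

Log law: V(z) ∝ ln(z/z₀), so V₂/V₁ = ln(z₂/z₀) / ln(z₁/z₀).
ln(230.0/0.07) = 8.0973, ln(6.0/0.07) = 4.4510
V₂ = 4.9 × 8.0973/4.4510 = 4.9 × 1.8192 = 8.9141 m/s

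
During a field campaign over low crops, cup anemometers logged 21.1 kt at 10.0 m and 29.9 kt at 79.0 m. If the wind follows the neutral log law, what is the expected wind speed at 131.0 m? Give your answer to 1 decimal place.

32.1 kt

Log law: V ∝ ln(z/z₀). From the pair, with r = V₁/V₂ = 0.70569,
ln z₀ = (ln z₁ − r·ln z₂)/(1 − r) = (2.3026 − 0.70569×4.3694)/0.29431 = -2.6532 → z₀ = 0.07043 m
V₃ = V₁ · ln(z₃/z₀)/ln(z₁/z₀) = 21.1 × 7.5284/4.9558 = 32.0533 kt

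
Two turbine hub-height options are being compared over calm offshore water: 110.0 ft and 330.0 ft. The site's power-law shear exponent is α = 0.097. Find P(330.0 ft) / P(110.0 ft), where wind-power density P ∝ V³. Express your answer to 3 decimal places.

Speed ratio: V_B/V_A = (z_B/z_A)^α = (330.0/110.0)^0.097 = (3.0000)^0.097 = 1.11245
Power-density ratio: P_B/P_A = (V_B/V_A)³ = (1.11245)³ = 1.37671

1.377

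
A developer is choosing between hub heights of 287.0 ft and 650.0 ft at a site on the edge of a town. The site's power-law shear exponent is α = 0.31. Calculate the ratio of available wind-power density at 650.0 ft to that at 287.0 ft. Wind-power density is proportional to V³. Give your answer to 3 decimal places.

2.139

Speed ratio: V_B/V_A = (z_B/z_A)^α = (650.0/287.0)^0.31 = (2.2648)^0.31 = 1.28843
Power-density ratio: P_B/P_A = (V_B/V_A)³ = (1.28843)³ = 2.13884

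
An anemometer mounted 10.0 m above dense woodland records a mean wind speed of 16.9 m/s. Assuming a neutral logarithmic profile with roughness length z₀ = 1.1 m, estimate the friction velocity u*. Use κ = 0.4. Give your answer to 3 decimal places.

Log law: V(z) = (u*/κ) · ln(z/z₀) ⇒ u* = κ · V / ln(z/z₀)
u* = 0.4 × 16.9 / ln(10.0/1.1) = 0.4 × 16.9 / 2.2073
   = 6.7600 / 2.2073 = 3.0626 m/s

u* ≈ 3.063 m/s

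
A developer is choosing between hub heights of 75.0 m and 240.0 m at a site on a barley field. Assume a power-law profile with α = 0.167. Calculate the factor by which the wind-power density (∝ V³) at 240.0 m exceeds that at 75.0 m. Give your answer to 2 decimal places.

1.79

Speed ratio: V_B/V_A = (z_B/z_A)^α = (240.0/75.0)^0.167 = (3.2000)^0.167 = 1.21440
Power-density ratio: P_B/P_A = (V_B/V_A)³ = (1.21440)³ = 1.79094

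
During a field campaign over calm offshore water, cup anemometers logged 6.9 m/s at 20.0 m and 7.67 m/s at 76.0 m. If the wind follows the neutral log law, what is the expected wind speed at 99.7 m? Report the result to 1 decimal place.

Log law: V ∝ ln(z/z₀). From the pair, with r = V₁/V₂ = 0.89961,
ln z₀ = (ln z₁ − r·ln z₂)/(1 − r) = (2.9957 − 0.89961×4.3307)/0.10039 = -8.9673 → z₀ = 0.0001275 m
V₃ = V₁ · ln(z₃/z₀)/ln(z₁/z₀) = 6.9 × 13.5694/11.9630 = 7.8266 m/s

7.8 m/s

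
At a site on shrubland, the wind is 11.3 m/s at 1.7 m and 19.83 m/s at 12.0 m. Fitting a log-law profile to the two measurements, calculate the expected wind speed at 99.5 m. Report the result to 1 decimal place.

Log law: V ∝ ln(z/z₀). From the pair, with r = V₁/V₂ = 0.56984,
ln z₀ = (ln z₁ − r·ln z₂)/(1 − r) = (0.5306 − 0.56984×2.4849)/0.43016 = -2.0583 → z₀ = 0.1277 m
V₃ = V₁ · ln(z₃/z₀)/ln(z₁/z₀) = 11.3 × 6.6584/2.5889 = 29.0626 m/s

29.1 m/s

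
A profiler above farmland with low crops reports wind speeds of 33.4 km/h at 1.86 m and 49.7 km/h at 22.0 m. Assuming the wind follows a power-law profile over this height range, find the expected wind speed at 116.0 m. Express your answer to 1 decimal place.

64.9 km/h

First find α: α = ln(V₂/V₁)/ln(z₂/z₁) = ln(49.7/33.4)/ln(22.0/1.86) = 0.39745/2.47047 = 0.1609
Extrapolate from 22.0 m to 116.0 m: V₃ = 49.7 × (116.0/22.0)^0.1609 = 49.7 × 1.3067 = 64.9408 km/h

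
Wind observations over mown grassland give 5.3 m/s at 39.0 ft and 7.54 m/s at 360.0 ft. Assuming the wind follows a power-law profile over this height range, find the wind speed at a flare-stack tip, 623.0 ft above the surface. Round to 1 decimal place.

8.2 m/s

First find α: α = ln(V₂/V₁)/ln(z₂/z₁) = ln(7.54/5.3)/ln(360.0/39.0) = 0.35252/2.22254 = 0.1586
Extrapolate from 360.0 ft to 623.0 ft: V₃ = 7.54 × (623.0/360.0)^0.1586 = 7.54 × 1.0909 = 8.2253 m/s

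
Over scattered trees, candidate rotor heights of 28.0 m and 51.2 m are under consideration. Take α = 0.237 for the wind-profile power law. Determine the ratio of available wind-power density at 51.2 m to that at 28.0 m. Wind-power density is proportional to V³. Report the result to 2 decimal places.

Speed ratio: V_B/V_A = (z_B/z_A)^α = (51.2/28.0)^0.237 = (1.8286)^0.237 = 1.15377
Power-density ratio: P_B/P_A = (V_B/V_A)³ = (1.15377)³ = 1.53590

1.54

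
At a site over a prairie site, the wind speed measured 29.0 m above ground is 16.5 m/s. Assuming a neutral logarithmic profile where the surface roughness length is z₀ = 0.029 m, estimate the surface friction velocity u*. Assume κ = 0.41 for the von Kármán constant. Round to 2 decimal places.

Log law: V(z) = (u*/κ) · ln(z/z₀) ⇒ u* = κ · V / ln(z/z₀)
u* = 0.41 × 16.5 / ln(29.0/0.029) = 0.41 × 16.5 / 6.9078
   = 6.7650 / 6.9078 = 0.9793 m/s

u* ≈ 0.98 m/s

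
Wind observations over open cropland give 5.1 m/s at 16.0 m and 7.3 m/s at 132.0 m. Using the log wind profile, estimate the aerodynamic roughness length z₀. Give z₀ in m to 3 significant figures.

Log law: V(z) ∝ ln(z/z₀). With r = V₁/V₂ = 5.1/7.3 = 0.69863,
r · ln(z₂/z₀) = ln(z₁/z₀) ⇒ ln z₀ = (ln z₁ − r·ln z₂)/(1 − r)
ln z₀ = (2.77259 − 0.69863×4.88280) / 0.30137 = -2.1193
z₀ = exp(-2.1193) = 0.1201 m

z₀ ≈ 0.120 m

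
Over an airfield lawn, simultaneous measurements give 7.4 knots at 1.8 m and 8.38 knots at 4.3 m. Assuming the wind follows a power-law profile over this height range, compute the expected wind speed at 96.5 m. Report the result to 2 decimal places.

13.07 knots

First find α: α = ln(V₂/V₁)/ln(z₂/z₁) = ln(8.38/7.4)/ln(4.3/1.8) = 0.12437/0.87083 = 0.1428
Extrapolate from 4.3 m to 96.5 m: V₃ = 8.38 × (96.5/4.3)^0.1428 = 8.38 × 1.5594 = 13.0676 knots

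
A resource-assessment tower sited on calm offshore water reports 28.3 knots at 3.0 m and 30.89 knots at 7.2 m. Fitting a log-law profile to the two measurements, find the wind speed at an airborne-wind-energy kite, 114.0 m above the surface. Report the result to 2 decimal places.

39.06 knots

Log law: V ∝ ln(z/z₀). From the pair, with r = V₁/V₂ = 0.91615,
ln z₀ = (ln z₁ − r·ln z₂)/(1 − r) = (1.0986 − 0.91615×1.9741)/0.08385 = -8.4673 → z₀ = 0.0002102 m
V₃ = V₁ · ln(z₃/z₀)/ln(z₁/z₀) = 28.3 × 13.2035/9.5659 = 39.0615 knots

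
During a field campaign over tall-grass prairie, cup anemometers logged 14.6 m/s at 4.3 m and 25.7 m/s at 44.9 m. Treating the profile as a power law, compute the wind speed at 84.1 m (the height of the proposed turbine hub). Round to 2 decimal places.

29.90 m/s

First find α: α = ln(V₂/V₁)/ln(z₂/z₁) = ln(25.7/14.6)/ln(44.9/4.3) = 0.56547/2.34582 = 0.2411
Extrapolate from 44.9 m to 84.1 m: V₃ = 25.7 × (84.1/44.9)^0.2411 = 25.7 × 1.1633 = 29.8973 m/s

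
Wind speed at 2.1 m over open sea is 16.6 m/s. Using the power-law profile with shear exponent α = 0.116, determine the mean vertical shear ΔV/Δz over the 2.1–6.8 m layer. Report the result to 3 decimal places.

0.516 m/s/m

Power law: V₂ = V₁ · (z₂/z₁)^α = 16.6 × (3.2381)^0.116 = 19.0240 m/s
ΔV/Δz = (19.0240 − 16.6)/(6.8 − 2.1) = 2.4240/4.7000 = 0.51574 m/s/m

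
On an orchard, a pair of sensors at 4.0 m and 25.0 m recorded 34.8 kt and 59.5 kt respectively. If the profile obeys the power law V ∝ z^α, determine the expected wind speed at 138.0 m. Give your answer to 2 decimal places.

First find α: α = ln(V₂/V₁)/ln(z₂/z₁) = ln(59.5/34.8)/ln(25.0/4.0) = 0.53636/1.83258 = 0.2927
Extrapolate from 25.0 m to 138.0 m: V₃ = 59.5 × (138.0/25.0)^0.2927 = 59.5 × 1.6487 = 98.0996 kt

98.10 kt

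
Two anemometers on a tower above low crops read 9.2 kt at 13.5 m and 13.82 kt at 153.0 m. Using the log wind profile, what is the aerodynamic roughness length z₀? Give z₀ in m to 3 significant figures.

z₀ ≈ 0.107 m

Log law: V(z) ∝ ln(z/z₀). With r = V₁/V₂ = 9.2/13.82 = 0.66570,
r · ln(z₂/z₀) = ln(z₁/z₀) ⇒ ln z₀ = (ln z₁ − r·ln z₂)/(1 − r)
ln z₀ = (2.60269 − 0.66570×5.03044) / 0.33430 = -2.2318
z₀ = exp(-2.2318) = 0.1073 m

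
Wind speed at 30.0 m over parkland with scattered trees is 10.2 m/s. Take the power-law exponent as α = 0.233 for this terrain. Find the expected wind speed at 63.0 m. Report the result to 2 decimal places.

12.12 m/s

Power-law profile: V₂ = V₁ · (z₂/z₁)^α
V₂ = 10.2 × (63.0/30.0)^0.233 = 10.2 × (2.1000)^0.233
    = 10.2 × 1.1887 = 12.1249 m/s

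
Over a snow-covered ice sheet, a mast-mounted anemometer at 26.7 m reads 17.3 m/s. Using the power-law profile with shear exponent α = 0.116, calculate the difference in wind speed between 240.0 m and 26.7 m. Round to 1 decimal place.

Power law: V₂ = V₁ · (z₂/z₁)^α = 17.3 × (8.9888)^0.116 = 22.3190 m/s
ΔV = 22.3190 − 17.3 = 5.0190 m/s

5.0 m/s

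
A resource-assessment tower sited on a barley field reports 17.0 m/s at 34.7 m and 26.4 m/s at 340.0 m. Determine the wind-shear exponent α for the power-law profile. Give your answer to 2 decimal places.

α ≈ 0.19

Power law: V₂/V₁ = (z₂/z₁)^α ⇒ α = ln(V₂/V₁) / ln(z₂/z₁)
α = ln(26.4/17.0) / ln(340.0/34.7) = ln(1.5529) / ln(9.7983)
  = 0.44015 / 2.28221 = 0.19286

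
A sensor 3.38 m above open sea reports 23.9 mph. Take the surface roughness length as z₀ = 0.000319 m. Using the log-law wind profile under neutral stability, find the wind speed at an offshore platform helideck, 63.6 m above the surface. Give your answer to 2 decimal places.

31.47 mph

Log law: V(z) ∝ ln(z/z₀), so V₂/V₁ = ln(z₂/z₀) / ln(z₁/z₀).
ln(63.6/0.000319) = 12.2029, ln(3.38/0.000319) = 9.2682
V₂ = 23.9 × 12.2029/9.2682 = 23.9 × 1.3166 = 31.4678 mph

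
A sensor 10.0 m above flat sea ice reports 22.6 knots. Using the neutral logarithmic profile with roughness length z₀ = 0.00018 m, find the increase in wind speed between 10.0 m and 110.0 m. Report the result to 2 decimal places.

4.96 knots

Log law: V₂ = V₁ · ln(z₂/z₀)/ln(z₁/z₀) = 22.6 × 13.3230/10.9251 = 27.5603 knots
ΔV = 27.5603 − 22.6 = 4.9603 knots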